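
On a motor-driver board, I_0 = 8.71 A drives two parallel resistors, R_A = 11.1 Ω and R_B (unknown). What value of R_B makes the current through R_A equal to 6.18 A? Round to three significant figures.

R_B ≈ 27.1 Ω

Two-branch current divider: I_A = I_0 · R_B/(R_A + R_B).
6.18/8.71 = R_B/(R_A + R_B) → R_B = R_A · (0.7095)/(1 − 0.7095) = 11.1 × 2.443 = 27.11 Ω.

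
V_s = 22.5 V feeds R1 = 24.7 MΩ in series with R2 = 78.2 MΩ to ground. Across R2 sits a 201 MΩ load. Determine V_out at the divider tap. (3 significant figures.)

V_out ≈ 15.6 V

The load sits in parallel with R2, giving an effective lower resistance R2' = R2·R_L/(R2+R_L) = 56.30 MΩ.
Now apply the divider: V_out = 22.5 × 0.6951 = 15.64 V.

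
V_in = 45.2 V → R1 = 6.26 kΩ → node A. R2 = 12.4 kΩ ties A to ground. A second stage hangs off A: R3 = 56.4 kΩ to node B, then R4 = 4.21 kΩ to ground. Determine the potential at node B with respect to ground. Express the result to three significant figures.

Looking into the second stage from A: R3 + R4 = 60.61 kΩ appears in parallel with R2.
R2 ‖ (R3+R4) = 10.29 kΩ.
First divider: V_A = V_in · 10.29/(6.26 + 10.29) = 28.11 V.
Then the unloaded second divider: V_B = V_A × R4/(R3+R4) = 28.11 × 0.06946 = 1.952 V.

V_B ≈ 1.95 V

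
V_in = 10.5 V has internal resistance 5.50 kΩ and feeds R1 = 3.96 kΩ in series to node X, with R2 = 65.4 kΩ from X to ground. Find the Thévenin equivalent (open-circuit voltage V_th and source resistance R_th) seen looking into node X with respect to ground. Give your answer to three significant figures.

R1' = 5.50 + 3.96 = 9.460 kΩ (source resistance + R1).
With X open, the divider is unloaded: V_th = 10.5 × 65.4/74.86 = 9.173 V.
Zeroing V_in shorts the top of R1' to ground, so R_th = R1' ‖ R2 = 8.265 kΩ.

V_th ≈ 9.17 V, R_th ≈ 8.26 kΩ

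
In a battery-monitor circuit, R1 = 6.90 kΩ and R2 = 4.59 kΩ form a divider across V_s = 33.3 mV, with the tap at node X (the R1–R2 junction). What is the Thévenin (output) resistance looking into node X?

R_th ≈ 2.76 kΩ

Looking into X with the source shorted: R_th = R1·R2/(R1+R2) = 6.900 × 4.59/11.49 = 2.756 kΩ.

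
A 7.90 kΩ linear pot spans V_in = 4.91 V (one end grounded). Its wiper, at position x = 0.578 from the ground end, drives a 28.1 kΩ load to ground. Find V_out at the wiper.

The pot divides into 3.334 kΩ above the wiper and 4.566 kΩ below.
Lower segment in parallel with the load: 4.566 ‖ 28.1 = 3.928 kΩ.
Then V_out = V_in · 3.928/(3.334 + 3.928) = 2.656 V.

V_out ≈ 2.66 V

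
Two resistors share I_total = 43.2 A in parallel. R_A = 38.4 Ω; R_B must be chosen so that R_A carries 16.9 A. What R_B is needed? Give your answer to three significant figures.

R_B ≈ 24.7 Ω

In a two-way split, I_A/I_total = R_B/(R_A + R_B).
16.9/43.2 = R_B/(R_A + R_B) → R_B = R_A · (0.3912)/(1 − 0.3912) = 38.4 × 0.6426 = 24.68 Ω.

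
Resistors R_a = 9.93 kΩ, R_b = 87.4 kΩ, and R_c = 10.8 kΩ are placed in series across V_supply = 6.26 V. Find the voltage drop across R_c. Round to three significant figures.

ΣR = 9.93 + 87.4 + 10.8 = 108.1 kΩ.
Voltage divider: V = V_supply · (10.80 / 108.1) = 6.26 × 0.09988 = 0.6252 V.

V ≈ 0.625 V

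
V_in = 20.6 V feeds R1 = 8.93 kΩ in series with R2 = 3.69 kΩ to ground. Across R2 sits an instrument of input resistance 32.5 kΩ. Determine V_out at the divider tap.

V_out ≈ 5.58 V

The load sits in parallel with R2, giving an effective lower resistance R2' = R2·R_L/(R2+R_L) = 3.314 kΩ.
Then V_out = V_in · R2'/(R1 + R2') = 20.6 × 3.314/12.24 = 5.575 V.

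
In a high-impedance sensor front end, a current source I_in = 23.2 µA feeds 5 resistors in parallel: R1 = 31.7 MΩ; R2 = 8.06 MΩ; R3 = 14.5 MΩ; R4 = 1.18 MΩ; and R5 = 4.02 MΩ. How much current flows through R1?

ΣG = 1/31.7 + 1/8.06 + 1/14.5 + 1/1.18 + 1/4.02 = 1.321.
Current divider: I(R1) = I_in · G_k/ΣG = 23.2 × (0.03155/1.321) = 23.2 × 0.02388 = 0.5541 µA.

I ≈ 0.554 µA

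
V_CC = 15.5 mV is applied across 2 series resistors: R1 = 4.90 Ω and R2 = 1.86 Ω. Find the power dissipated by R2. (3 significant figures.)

P ≈ 9.78 µW

The common current is I = 15.5/6.760 = 2.293 mA.
P = I²R = 5.257 × 1.86 = 9.779 µW.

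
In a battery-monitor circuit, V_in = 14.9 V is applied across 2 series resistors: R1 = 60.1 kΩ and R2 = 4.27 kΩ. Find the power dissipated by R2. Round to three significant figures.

P ≈ 0.229 mW

ΣR = 64.37 kΩ → I = 14.9/64.37 = 0.2315 mA.
V(R2) = I·R = 0.9884 V; P = V·I = 0.9884 × 0.2315 = 0.2288 mW.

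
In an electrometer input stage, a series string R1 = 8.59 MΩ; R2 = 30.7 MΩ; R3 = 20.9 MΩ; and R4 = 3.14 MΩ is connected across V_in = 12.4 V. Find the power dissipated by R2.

P ≈ 1.18 µW

Series current I = V_in/ΣR = 12.4/63.33 = 0.1958 µA.
V(R2) = I·R = 6.011 V; P = V·I = 6.011 × 0.1958 = 1.177 µW.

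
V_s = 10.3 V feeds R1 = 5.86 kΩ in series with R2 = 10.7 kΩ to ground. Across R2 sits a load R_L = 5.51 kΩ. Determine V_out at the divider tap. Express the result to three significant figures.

V_out ≈ 3.94 V

First combine the lower leg with the load: R2 ‖ R_L = 3.637 kΩ.
Now apply the divider: V_out = 10.3 × 0.3830 = 3.945 V.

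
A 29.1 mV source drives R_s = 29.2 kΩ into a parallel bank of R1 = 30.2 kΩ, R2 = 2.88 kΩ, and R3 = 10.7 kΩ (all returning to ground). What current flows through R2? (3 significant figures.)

Equivalent of the parallel group: R_p = 2.111 kΩ.
V_A by voltage divider: V_A = 29.1 × 2.111/(29.2 + 2.111) = 1.962 mV.
Branch current I = V_A/R2 = 1.962/2.88 = 0.6811 µA.
(Check via current divider: I_total = 0.9294 µA; share G_k/ΣG = 0.7329 → same result.)

I ≈ 0.681 µA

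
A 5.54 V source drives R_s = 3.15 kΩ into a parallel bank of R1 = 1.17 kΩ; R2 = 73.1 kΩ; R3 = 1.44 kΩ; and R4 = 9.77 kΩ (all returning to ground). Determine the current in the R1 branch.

I ≈ 0.758 mA

Parallel bank: R_p = 1/(1/1.17 + 1/73.1 + 1/1.44 + 1/9.77) = 0.6005 kΩ.
V_A = 5.54 × 0.6005/3.751 = 0.8871 V.
I(R1) = V_A / R1 = 0.8871/1.17 = 0.7582 mA.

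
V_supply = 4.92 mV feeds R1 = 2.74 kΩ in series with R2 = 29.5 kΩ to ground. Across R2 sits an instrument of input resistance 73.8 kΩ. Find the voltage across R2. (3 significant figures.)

The load sits in parallel with R2, giving an effective lower resistance R2' = R2·R_L/(R2+R_L) = 21.08 kΩ.
Then V_out = V_supply · R2'/(R1 + R2') = 4.92 × 21.08/23.82 = 4.354 mV.
(Unloaded it would be 4.50 mV; the load pulls it down.)

V_out ≈ 4.35 mV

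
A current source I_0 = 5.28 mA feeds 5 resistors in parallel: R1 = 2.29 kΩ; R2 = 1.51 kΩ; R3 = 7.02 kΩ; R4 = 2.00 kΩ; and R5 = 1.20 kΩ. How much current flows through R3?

Conductances: ΣG = 1/2.29 + 1/1.51 + 1/7.02 + 1/2.00 + 1/1.20 = 2.575 (1/kΩ).
Current divider: I(R3) = I_0 · G_k/ΣG = 5.28 × (0.1425/2.575) = 5.28 × 0.05533 = 0.2921 mA.

I ≈ 0.292 mA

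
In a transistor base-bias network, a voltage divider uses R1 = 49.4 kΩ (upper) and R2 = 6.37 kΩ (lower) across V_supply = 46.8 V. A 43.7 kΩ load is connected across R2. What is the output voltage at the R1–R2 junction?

R2 ‖ R_L = (6.37 × 43.7)/(6.37 + 43.7) = 5.560 kΩ.
Then V_out = V_supply · R2'/(R1 + R2') = 46.8 × 5.560/54.96 = 4.734 V.

V_out ≈ 4.73 V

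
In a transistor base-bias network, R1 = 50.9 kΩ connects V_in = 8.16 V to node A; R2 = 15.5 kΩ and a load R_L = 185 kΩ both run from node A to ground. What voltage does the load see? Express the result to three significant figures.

V_out ≈ 1.79 V

First combine the lower leg with the load: R2 ‖ R_L = 14.30 kΩ.
Then V_out = V_in · R2'/(R1 + R2') = 8.16 × 14.30/65.20 = 1.790 V.
(Unloaded it would be 1.90 V; the load pulls it down.)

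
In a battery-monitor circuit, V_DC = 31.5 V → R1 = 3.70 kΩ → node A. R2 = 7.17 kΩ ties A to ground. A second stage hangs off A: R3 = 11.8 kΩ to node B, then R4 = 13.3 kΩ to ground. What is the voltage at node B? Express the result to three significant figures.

Looking into the second stage from A: R3 + R4 = 25.10 kΩ appears in parallel with R2.
R2 ‖ (R3+R4) = 5.577 kΩ.
So V_A = 31.5 × 0.6012 = 18.94 V.
Then the unloaded second divider: V_B = V_A × R4/(R3+R4) = 18.94 × 0.5299 = 10.03 V.

V_B ≈ 10.0 V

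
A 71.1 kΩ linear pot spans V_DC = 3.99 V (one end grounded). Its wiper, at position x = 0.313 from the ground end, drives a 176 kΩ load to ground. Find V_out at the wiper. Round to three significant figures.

Split the track: R_lower = x·R_p = 22.25 kΩ, R_upper = (1−x)·R_p = 48.85 kΩ.
R_L loads the lower segment: effective lower R = 19.76 kΩ.
Then V_out = V_DC · 19.76/(48.85 + 19.76) = 1.149 V.

V_out ≈ 1.15 V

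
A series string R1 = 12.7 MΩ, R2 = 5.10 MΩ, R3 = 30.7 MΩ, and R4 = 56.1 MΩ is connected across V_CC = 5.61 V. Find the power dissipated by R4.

Series current I = V_CC/ΣR = 5.61/104.6 = 0.05363 µA.
P(R4) = I²·R4 = (0.05363)² × 56.1 = 0.1614 µW.

P ≈ 0.161 µW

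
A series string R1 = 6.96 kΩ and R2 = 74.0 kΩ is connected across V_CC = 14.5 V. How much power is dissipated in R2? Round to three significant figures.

Series current I = V_CC/ΣR = 14.5/80.96 = 0.1791 mA.
V(R2) = I·R = 13.25 V; P = V·I = 13.25 × 0.1791 = 2.374 mW.

P ≈ 2.37 mW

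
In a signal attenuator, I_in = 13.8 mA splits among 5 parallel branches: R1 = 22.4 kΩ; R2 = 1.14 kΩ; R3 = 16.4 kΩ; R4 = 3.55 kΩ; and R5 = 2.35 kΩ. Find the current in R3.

ΣG = 1/22.4 + 1/1.14 + 1/16.4 + 1/3.55 + 1/2.35 = 1.690.
R3 takes the fraction G_k/ΣG = 0.06098/1.690 = 0.03608, so I = 13.8 × 0.03608 = 0.4979 mA.

I ≈ 0.498 mA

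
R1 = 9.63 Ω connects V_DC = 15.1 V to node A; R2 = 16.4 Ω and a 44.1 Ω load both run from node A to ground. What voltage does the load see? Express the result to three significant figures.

V_out ≈ 8.36 V

First combine the lower leg with the load: R2 ‖ R_L = 11.95 Ω.
Voltage divider with the loaded lower leg: V_out = 15.1 × 11.95/(9.63 + 11.95) = 15.1 × 0.5538 = 8.363 V.
(Unloaded it would be 9.51 V; the load pulls it down.)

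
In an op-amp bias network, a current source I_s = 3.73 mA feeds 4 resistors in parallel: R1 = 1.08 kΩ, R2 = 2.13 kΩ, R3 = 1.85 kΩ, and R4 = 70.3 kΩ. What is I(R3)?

I ≈ 1.03 mA

Total conductance ΣG = 1/1.08 + 1/2.13 + 1/1.85 + 1/70.3 = 1.950 (units of 1/kΩ).
By the current-divider rule, I = I_s · G_k/ΣG = 3.73 × 0.2772 = 1.034 mA.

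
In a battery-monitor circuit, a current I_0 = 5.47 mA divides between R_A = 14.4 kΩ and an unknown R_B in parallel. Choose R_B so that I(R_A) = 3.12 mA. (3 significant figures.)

R_B ≈ 19.1 kΩ

In a two-way split, I_A/I_0 = R_B/(R_A + R_B).
With f = 0.5704, R_B = R_A · f/(1−f) = 14.4 × 1.328 = 19.12 kΩ.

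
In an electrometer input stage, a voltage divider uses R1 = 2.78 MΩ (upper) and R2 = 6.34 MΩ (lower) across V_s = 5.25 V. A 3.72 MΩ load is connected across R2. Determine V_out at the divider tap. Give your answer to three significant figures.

V_out ≈ 2.40 V

R2 ‖ R_L = (6.34 × 3.72)/(6.34 + 3.72) = 2.344 MΩ.
Now apply the divider: V_out = 5.25 × 0.4575 = 2.402 V.
(Unloaded it would be 3.65 V; the load pulls it down.)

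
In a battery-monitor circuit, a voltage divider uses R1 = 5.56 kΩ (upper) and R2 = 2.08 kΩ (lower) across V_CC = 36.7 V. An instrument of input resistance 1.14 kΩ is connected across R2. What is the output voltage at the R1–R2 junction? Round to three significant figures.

R2 ‖ R_L = (2.08 × 1.14)/(2.08 + 1.14) = 0.7364 kΩ.
Then V_out = V_CC · R2'/(R1 + R2') = 36.7 × 0.7364/6.296 = 4.292 V.

V_out ≈ 4.29 V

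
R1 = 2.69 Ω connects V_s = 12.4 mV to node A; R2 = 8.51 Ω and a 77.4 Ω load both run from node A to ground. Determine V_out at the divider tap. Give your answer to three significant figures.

R2 ‖ R_L = (8.51 × 77.4)/(8.51 + 77.4) = 7.667 Ω.
Now apply the divider: V_out = 12.4 × 0.7403 = 9.179 mV.
(Unloaded it would be 9.42 mV; the load pulls it down.)

V_out ≈ 9.18 mV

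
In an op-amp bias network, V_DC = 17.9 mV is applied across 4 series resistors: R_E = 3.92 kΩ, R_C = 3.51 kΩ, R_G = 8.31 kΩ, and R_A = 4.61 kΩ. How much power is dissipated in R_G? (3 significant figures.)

The common current is I = 17.9/20.35 = 0.8796 µA.
P = I²R = 0.7737 × 8.31 = 6.430 nW.

P ≈ 6.43 nW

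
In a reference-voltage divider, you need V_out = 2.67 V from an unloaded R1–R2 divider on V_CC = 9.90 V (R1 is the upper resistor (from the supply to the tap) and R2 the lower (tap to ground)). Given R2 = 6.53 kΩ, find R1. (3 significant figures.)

Required fraction k = V_out/V_CC = 0.2697.
So R1 = R2 · (V_CC/V_out − 1) = 6.53 × (9.90/2.67 − 1) = 6.53 × 2.708 = 17.68 kΩ.

R1 ≈ 17.7 kΩ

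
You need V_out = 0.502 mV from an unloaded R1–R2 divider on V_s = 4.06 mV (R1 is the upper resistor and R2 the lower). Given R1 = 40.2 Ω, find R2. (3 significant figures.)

R2 ≈ 5.67 Ω

V_out/V_s = R2/(R1+R2) = 0.1236.
So R2 = R1 · V_out/(V_s − V_out) = 40.2 × 0.502/(4.06 − 0.502) = 40.2 × 0.1411 = 5.672 Ω.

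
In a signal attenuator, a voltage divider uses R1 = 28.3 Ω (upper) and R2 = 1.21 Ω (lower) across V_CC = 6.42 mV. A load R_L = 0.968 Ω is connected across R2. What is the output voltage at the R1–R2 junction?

R2 ‖ R_L = (1.21 × 0.968)/(1.21 + 0.968) = 0.5378 Ω.
Voltage divider with the loaded lower leg: V_out = 6.42 × 0.5378/(28.3 + 0.5378) = 6.42 × 0.01865 = 0.1197 mV.

V_out ≈ 0.120 mV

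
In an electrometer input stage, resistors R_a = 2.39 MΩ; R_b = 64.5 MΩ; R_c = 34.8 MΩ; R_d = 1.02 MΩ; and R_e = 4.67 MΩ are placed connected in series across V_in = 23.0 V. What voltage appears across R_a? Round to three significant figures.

V ≈ 0.512 V

ΣR = 2.39 + 64.5 + 34.8 + 1.02 + 4.67 = 107.4 MΩ.
By the voltage-divider rule, V = 23.0 × 2.390/107.4 = 0.5119 V.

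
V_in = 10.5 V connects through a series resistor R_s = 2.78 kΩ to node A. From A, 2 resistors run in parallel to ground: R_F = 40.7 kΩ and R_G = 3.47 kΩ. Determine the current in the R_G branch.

Combine the parallel branches: R_p = (1/40.7 + 1/3.47)⁻¹ = 3.197 kΩ.
V_A by voltage divider: V_A = 10.5 × 3.197/(2.78 + 3.197) = 5.617 V.
I(R_G) = V_A / R_G = 5.617/3.47 = 1.619 mA.

I ≈ 1.62 mA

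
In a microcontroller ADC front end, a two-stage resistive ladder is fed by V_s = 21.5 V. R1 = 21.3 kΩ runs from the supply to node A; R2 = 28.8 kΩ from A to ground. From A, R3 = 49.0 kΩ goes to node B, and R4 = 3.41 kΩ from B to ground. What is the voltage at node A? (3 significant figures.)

V_A ≈ 10.0 V

Looking into the second stage from A: R3 + R4 = 52.41 kΩ appears in parallel with R2.
Effective lower resistance at A: R2 ‖ 52.41 = 18.59 kΩ.
So V_A = 21.5 × 0.4660 = 10.02 V.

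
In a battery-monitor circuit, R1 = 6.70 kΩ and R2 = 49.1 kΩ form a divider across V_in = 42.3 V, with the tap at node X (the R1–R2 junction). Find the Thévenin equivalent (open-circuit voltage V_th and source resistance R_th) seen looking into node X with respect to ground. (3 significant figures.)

V_th is the unloaded tap voltage: V_in · R2/(R1+R2) = 42.3 × 0.8799 = 37.22 V.
Looking into X with the source shorted: R_th = R1·R2/(R1+R2) = 6.700 × 49.1/55.80 = 5.896 kΩ.

V_th ≈ 37.2 V, R_th ≈ 5.90 kΩ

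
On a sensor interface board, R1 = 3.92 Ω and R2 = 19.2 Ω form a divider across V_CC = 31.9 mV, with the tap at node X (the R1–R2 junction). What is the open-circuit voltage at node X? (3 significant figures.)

V_th ≈ 26.5 mV

With X open, the divider is unloaded: V_th = 31.9 × 19.2/23.12 = 26.49 mV.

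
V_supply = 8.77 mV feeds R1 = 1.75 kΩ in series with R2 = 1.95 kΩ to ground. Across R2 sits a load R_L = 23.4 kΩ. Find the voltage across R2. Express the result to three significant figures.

The load sits in parallel with R2, giving an effective lower resistance R2' = R2·R_L/(R2+R_L) = 1.800 kΩ.
Then V_out = V_supply · R2'/(R1 + R2') = 8.77 × 1.800/3.550 = 4.447 mV.
(Unloaded it would be 4.62 mV; the load pulls it down.)

V_out ≈ 4.45 mV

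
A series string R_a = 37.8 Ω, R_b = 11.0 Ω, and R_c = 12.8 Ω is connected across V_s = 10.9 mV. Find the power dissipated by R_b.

P ≈ 0.344 µW

ΣR = 61.60 Ω → I = 10.9/61.60 = 0.1769 mA.
P(R_b) = I²·R_b = (0.1769)² × 11.0 = 0.3444 µW.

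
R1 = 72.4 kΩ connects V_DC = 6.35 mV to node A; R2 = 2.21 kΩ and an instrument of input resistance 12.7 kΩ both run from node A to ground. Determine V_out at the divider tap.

V_out ≈ 0.161 mV

R2 ‖ R_L = (2.21 × 12.7)/(2.21 + 12.7) = 1.882 kΩ.
Voltage divider with the loaded lower leg: V_out = 6.35 × 1.882/(72.4 + 1.882) = 6.35 × 0.02534 = 0.1609 mV.
(Unloaded it would be 0.188 mV; the load pulls it down.)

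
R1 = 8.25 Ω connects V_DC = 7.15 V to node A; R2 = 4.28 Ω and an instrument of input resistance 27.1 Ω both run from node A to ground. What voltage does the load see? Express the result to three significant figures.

V_out ≈ 2.21 V

R2 ‖ R_L = (4.28 × 27.1)/(4.28 + 27.1) = 3.696 Ω.
Then V_out = V_DC · R2'/(R1 + R2') = 7.15 × 3.696/11.95 = 2.212 V.
(Unloaded it would be 2.44 V; the load pulls it down.)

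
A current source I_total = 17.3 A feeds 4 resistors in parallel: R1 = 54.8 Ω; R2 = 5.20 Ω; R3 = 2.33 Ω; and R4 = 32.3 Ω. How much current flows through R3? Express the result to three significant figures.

Conductances: ΣG = 1/54.8 + 1/5.20 + 1/2.33 + 1/32.3 = 0.6707 (1/Ω).
R3 takes the fraction G_k/ΣG = 0.4292/0.6707 = 0.6399, so I = 17.3 × 0.6399 = 11.07 A.

I ≈ 11.1 A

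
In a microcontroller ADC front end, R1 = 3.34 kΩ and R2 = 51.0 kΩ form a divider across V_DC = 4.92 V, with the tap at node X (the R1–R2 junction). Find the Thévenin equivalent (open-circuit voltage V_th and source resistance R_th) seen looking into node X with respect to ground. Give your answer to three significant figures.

Open-circuit (no load on X): V_th = V_DC · R2/(R1 + R2) = 4.92 × 51.0/(3.340 + 51.0) = 4.618 V.
Zeroing V_DC shorts the top of R1 to ground, so R_th = R1 ‖ R2 = 3.135 kΩ.

V_th ≈ 4.62 V, R_th ≈ 3.13 kΩ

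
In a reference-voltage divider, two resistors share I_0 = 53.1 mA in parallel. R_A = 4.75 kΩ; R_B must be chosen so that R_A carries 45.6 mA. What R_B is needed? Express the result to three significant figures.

In a two-way split, I_A/I_0 = R_B/(R_A + R_B).
With f = 0.8588, R_B = R_A · f/(1−f) = 4.75 × 6.080 = 28.88 kΩ.

R_B ≈ 28.9 kΩ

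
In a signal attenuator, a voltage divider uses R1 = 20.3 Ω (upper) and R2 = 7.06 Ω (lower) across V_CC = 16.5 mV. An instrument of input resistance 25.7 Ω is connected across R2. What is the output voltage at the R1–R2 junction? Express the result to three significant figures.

V_out ≈ 3.54 mV

First combine the lower leg with the load: R2 ‖ R_L = 5.539 Ω.
Then V_out = V_CC · R2'/(R1 + R2') = 16.5 × 5.539/25.84 = 3.537 mV.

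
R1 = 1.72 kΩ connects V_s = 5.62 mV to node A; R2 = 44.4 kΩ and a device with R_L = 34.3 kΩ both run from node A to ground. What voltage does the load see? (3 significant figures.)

R2 ‖ R_L = (44.4 × 34.3)/(44.4 + 34.3) = 19.35 kΩ.
Then V_out = V_s · R2'/(R1 + R2') = 5.62 × 19.35/21.07 = 5.161 mV.
(Unloaded it would be 5.41 mV; the load pulls it down.)

V_out ≈ 5.16 mV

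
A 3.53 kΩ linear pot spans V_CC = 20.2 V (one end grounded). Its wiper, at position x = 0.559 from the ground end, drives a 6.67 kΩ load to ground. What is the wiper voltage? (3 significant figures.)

Split the track: R_lower = x·R_p = 1.973 kΩ, R_upper = (1−x)·R_p = 1.557 kΩ.
(x·R_p) ‖ R_L = 1.523 kΩ.
Then V_out = V_CC · 1.523/(1.557 + 1.523) = 9.989 V.
(Unloaded: V_out = x·V_CC = 11.3 V.)

V_out ≈ 9.99 V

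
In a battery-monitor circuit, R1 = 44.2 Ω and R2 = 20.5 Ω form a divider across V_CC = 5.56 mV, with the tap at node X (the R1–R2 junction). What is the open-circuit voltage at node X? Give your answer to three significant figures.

V_th ≈ 1.76 mV

With X open, the divider is unloaded: V_th = 5.56 × 20.5/64.70 = 1.762 mV.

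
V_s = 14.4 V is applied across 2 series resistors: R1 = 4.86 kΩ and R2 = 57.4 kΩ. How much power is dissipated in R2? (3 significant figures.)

P ≈ 3.07 mW

ΣR = 62.26 kΩ → I = 14.4/62.26 = 0.2313 mA.
P(R2) = I²·R2 = (0.2313)² × 57.4 = 3.071 mW.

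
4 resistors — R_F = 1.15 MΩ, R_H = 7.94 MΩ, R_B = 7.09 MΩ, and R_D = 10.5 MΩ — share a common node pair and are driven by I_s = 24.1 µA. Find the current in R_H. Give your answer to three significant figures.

Total conductance ΣG = 1/1.15 + 1/7.94 + 1/7.09 + 1/10.5 = 1.232 (units of 1/MΩ).
Current divider: I(R_H) = I_s · G_k/ΣG = 24.1 × (0.1259/1.232) = 24.1 × 0.1022 = 2.464 µA.

I ≈ 2.46 µA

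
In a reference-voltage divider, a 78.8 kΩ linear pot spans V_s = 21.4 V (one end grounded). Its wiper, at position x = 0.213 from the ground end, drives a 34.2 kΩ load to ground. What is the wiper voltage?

Split the track: R_lower = x·R_p = 16.78 kΩ, R_upper = (1−x)·R_p = 62.02 kΩ.
(x·R_p) ‖ R_L = 11.26 kΩ.
Then V_out = V_s · 11.26/(62.02 + 11.26) = 3.288 V.
(Unloaded: V_out = x·V_s = 4.56 V.)

V_out ≈ 3.29 V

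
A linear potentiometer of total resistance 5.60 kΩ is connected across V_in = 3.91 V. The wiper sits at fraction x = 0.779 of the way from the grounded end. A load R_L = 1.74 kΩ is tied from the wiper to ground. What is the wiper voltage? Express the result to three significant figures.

V_out ≈ 1.96 V

Split the track: R_lower = x·R_p = 4.362 kΩ, R_upper = (1−x)·R_p = 1.238 kΩ.
(x·R_p) ‖ R_L = 1.244 kΩ.
Then V_out = V_in · 1.244/(1.238 + 1.244) = 1.960 V.
(Unloaded: V_out = x·V_in = 3.05 V.)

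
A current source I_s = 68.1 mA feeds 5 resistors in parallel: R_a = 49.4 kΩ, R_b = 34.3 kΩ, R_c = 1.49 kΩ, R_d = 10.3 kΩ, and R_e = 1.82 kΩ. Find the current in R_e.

ΣG = 1/49.4 + 1/34.3 + 1/1.49 + 1/10.3 + 1/1.82 = 1.367.
By the current-divider rule, I = I_s · G_k/ΣG = 68.1 × 0.4019 = 27.37 mA.

I ≈ 27.4 mA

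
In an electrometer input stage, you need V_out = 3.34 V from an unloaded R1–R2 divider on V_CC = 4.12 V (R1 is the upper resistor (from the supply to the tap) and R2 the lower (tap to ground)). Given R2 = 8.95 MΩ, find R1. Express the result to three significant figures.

Required fraction k = V_out/V_CC = 0.8107.
So R1 = R2 · (V_CC/V_out − 1) = 8.95 × (4.12/3.34 − 1) = 8.95 × 0.2335 = 2.090 MΩ.

R1 ≈ 2.09 MΩ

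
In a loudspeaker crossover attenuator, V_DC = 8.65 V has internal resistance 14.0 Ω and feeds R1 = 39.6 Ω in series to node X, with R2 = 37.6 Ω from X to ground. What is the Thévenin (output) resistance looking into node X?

R1' = 14.0 + 39.6 = 53.60 Ω (source resistance + R1).
Zeroing V_DC shorts the top of R1' to ground, so R_th = R1' ‖ R2 = 22.10 Ω.

R_th ≈ 22.1 Ω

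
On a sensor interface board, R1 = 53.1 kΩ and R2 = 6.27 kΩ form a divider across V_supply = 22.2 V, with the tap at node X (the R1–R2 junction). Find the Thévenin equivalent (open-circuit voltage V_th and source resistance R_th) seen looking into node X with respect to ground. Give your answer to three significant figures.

V_th ≈ 2.34 V, R_th ≈ 5.61 kΩ

V_th is the unloaded tap voltage: V_supply · R2/(R1+R2) = 22.2 × 0.1056 = 2.345 V.
With V_supply suppressed (replaced by a short), R_th = R1 ‖ R2 = (53.10 × 6.27)/(53.10 + 6.27) = 5.608 kΩ.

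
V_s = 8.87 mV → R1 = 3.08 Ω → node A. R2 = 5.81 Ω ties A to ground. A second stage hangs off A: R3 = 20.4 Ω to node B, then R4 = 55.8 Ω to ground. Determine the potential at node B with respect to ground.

V_B ≈ 4.14 mV

Looking into the second stage from A: R3 + R4 = 76.20 Ω appears in parallel with R2.
R2 ‖ (R3+R4) = 5.398 Ω.
First divider: V_A = V_s · 5.398/(3.08 + 5.398) = 5.648 mV.
Then the unloaded second divider: V_B = V_A × R4/(R3+R4) = 5.648 × 0.7323 = 4.136 mV.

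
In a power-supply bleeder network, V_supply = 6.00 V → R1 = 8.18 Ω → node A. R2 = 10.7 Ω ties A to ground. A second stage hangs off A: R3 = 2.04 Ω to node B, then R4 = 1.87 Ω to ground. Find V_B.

V_B ≈ 0.744 V

Looking into the second stage from A: R3 + R4 = 3.910 Ω appears in parallel with R2.
Effective lower resistance at A: R2 ‖ 3.910 = 2.864 Ω.
So V_A = 6.00 × 0.2593 = 1.556 V.
Stage 2 is unloaded, so V_B = V_A · R4/(R3+R4) = 1.556 × 1.87/3.910 = 0.7441 V.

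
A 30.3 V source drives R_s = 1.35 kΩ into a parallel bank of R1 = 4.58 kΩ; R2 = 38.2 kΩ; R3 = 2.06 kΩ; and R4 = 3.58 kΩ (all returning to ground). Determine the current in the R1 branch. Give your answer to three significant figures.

Equivalent of the parallel group: R_p = 0.9908 kΩ.
V_A by voltage divider: V_A = 30.3 × 0.9908/(1.35 + 0.9908) = 12.83 V.
I(R1) = V_A / R1 = 12.83/4.58 = 2.800 mA.
(Equivalently: I_total = 12.94 mA, then current-divider fraction G_k/ΣG = 0.2163.)

I ≈ 2.80 mA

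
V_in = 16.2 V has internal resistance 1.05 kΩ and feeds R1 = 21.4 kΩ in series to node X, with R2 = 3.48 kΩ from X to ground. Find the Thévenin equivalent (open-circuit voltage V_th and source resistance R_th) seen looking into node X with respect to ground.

R1' = 1.05 + 21.4 = 22.45 kΩ (source resistance + R1).
Open-circuit (no load on X): V_th = V_in · R2/(R1' + R2) = 16.2 × 3.48/(22.45 + 3.48) = 2.174 V.
Looking into X with the source shorted: R_th = R1'·R2/(R1'+R2) = 22.45 × 3.48/25.93 = 3.013 kΩ.

V_th ≈ 2.17 V, R_th ≈ 3.01 kΩ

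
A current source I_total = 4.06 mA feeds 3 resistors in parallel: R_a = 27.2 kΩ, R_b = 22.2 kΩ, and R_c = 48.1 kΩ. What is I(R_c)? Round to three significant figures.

I ≈ 0.823 mA

Total conductance ΣG = 1/27.2 + 1/22.2 + 1/48.1 = 0.1026 (units of 1/kΩ).
R_c takes the fraction G_k/ΣG = 0.02079/0.1026 = 0.2026, so I = 4.06 × 0.2026 = 0.8227 mA.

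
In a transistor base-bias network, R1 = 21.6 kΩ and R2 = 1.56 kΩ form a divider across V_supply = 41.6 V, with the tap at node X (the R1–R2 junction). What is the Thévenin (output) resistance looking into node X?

R_th ≈ 1.45 kΩ

Looking into X with the source shorted: R_th = R1·R2/(R1+R2) = 21.60 × 1.56/23.16 = 1.455 kΩ.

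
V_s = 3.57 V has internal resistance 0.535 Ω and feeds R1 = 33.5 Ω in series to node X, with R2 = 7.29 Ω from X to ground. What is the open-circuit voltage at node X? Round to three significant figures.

R1' = 0.535 + 33.5 = 34.03 Ω (source resistance + R1).
Open-circuit (no load on X): V_th = V_s · R2/(R1' + R2) = 3.57 × 7.29/(34.03 + 7.29) = 0.6298 V.

V_th ≈ 0.630 V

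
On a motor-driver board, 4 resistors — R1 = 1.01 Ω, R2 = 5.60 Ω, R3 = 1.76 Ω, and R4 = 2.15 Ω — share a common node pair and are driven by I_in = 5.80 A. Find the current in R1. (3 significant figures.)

I ≈ 2.61 A

Total conductance ΣG = 1/1.01 + 1/5.60 + 1/1.76 + 1/2.15 = 2.202 (units of 1/Ω).
Current divider: I(R1) = I_in · G_k/ΣG = 5.80 × (0.9901/2.202) = 5.80 × 0.4496 = 2.608 A.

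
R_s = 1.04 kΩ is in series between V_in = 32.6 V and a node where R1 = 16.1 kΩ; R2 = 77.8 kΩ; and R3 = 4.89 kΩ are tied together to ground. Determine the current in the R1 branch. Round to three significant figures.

Equivalent of the parallel group: R_p = 3.578 kΩ.
V_A = 32.6 × 3.578/4.618 = 25.26 V.
Branch current I = V_A/R1 = 25.26/16.1 = 1.569 mA.

I ≈ 1.57 mA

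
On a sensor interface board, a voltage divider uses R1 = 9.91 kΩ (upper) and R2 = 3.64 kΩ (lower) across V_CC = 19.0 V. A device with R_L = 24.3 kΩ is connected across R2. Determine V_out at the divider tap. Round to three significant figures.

R2 ‖ R_L = (3.64 × 24.3)/(3.64 + 24.3) = 3.166 kΩ.
Now apply the divider: V_out = 19.0 × 0.2421 = 4.600 V.

V_out ≈ 4.60 V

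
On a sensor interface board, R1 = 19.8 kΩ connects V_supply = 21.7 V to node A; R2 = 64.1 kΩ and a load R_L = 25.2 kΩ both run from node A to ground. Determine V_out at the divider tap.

The load sits in parallel with R2, giving an effective lower resistance R2' = R2·R_L/(R2+R_L) = 18.09 kΩ.
Voltage divider with the loaded lower leg: V_out = 21.7 × 18.09/(19.8 + 18.09) = 21.7 × 0.4774 = 10.36 V.
(Unloaded it would be 16.6 V; the load pulls it down.)

V_out ≈ 10.4 V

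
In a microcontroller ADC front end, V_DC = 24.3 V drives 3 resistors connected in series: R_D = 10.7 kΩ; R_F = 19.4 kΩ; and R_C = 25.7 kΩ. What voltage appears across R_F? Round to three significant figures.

ΣR = 10.7 + 19.4 + 25.7 = 55.80 kΩ.
V = V_DC · R/ΣR = 24.3 × 0.3477 = 8.448 V.

V ≈ 8.45 V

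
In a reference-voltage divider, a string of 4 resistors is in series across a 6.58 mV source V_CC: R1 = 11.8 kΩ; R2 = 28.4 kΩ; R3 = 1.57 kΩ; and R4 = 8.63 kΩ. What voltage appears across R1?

V ≈ 1.54 mV

Series total: ΣR = 11.8 + 28.4 + 1.57 + 8.63 = 50.40 kΩ.
Voltage divider: V = V_CC · (11.80 / 50.40) = 6.58 × 0.2341 = 1.541 mV.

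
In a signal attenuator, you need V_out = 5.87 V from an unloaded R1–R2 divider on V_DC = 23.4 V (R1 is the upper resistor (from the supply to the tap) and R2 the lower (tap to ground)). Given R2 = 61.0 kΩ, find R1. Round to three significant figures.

R1 ≈ 182 kΩ

V_out/V_DC = R2/(R1+R2) = 0.2509.
Rearranging, R1 = R2·(1−k)/k = 61.0 × 2.986 = 182.2 kΩ.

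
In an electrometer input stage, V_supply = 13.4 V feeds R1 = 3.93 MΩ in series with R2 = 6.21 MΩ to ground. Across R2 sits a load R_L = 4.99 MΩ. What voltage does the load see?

R2 ‖ R_L = (6.21 × 4.99)/(6.21 + 4.99) = 2.767 MΩ.
Now apply the divider: V_out = 13.4 × 0.4132 = 5.536 V.

V_out ≈ 5.54 V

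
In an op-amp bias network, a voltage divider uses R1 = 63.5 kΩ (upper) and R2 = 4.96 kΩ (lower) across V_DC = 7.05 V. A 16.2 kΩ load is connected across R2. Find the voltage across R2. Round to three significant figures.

V_out ≈ 0.398 V

The load sits in parallel with R2, giving an effective lower resistance R2' = R2·R_L/(R2+R_L) = 3.797 kΩ.
Now apply the divider: V_out = 7.05 × 0.05643 = 0.3978 V.
(Unloaded it would be 0.511 V; the load pulls it down.)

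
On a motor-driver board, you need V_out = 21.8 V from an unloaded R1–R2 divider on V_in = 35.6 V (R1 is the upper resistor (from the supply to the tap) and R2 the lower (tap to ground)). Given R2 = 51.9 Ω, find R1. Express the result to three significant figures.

R1 ≈ 32.9 Ω

Required fraction k = V_out/V_in = 0.6124.
R1 = R2·(1/k − 1) = 51.9 × 0.6330 = 32.85 Ω.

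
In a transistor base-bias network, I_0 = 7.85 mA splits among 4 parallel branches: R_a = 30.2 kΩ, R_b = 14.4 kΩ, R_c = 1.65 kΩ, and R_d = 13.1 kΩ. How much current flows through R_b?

Total conductance ΣG = 1/30.2 + 1/14.4 + 1/1.65 + 1/13.1 = 0.7850 (units of 1/kΩ).
R_b takes the fraction G_k/ΣG = 0.06944/0.7850 = 0.08847, so I = 7.85 × 0.08847 = 0.6945 mA.

I ≈ 0.694 mA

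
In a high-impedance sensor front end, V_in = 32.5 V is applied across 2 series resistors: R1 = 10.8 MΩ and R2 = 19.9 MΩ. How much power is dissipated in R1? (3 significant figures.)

P ≈ 12.1 µW

The common current is I = 32.5/30.70 = 1.059 µA.
P = I²R = 1.121 × 10.8 = 12.10 µW.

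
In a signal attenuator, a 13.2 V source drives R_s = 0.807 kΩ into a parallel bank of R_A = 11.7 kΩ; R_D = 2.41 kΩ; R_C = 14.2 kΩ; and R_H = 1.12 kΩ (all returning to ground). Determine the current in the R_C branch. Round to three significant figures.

Equivalent of the parallel group: R_p = 0.6832 kΩ.
V_A = 13.2 × 0.6832/1.490 = 6.052 V.
I(R_C) = V_A / R_C = 6.052/14.2 = 0.4262 mA.

I ≈ 0.426 mA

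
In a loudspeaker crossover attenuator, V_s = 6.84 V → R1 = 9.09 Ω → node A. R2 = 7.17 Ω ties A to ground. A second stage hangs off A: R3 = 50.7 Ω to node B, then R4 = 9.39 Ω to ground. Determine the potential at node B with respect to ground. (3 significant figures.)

V_B ≈ 0.442 V

Node A sees R2 in parallel with the series input of stage 2, R3 + R4 = 60.09 Ω.
Effective lower resistance at A: R2 ‖ 60.09 = 6.406 Ω.
First divider: V_A = V_s · 6.406/(9.09 + 6.406) = 2.828 V.
Stage 2 is unloaded, so V_B = V_A · R4/(R3+R4) = 2.828 × 9.39/60.09 = 0.4418 V.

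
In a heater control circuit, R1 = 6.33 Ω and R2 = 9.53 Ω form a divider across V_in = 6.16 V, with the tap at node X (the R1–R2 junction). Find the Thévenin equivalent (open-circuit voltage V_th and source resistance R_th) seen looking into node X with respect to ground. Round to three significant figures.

V_th ≈ 3.70 V, R_th ≈ 3.80 Ω

With X open, the divider is unloaded: V_th = 6.16 × 9.53/15.86 = 3.701 V.
Looking into X with the source shorted: R_th = R1·R2/(R1+R2) = 6.330 × 9.53/15.86 = 3.804 Ω.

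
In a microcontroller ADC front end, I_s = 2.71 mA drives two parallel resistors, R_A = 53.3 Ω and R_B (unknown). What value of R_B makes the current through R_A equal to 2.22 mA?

R_B ≈ 241 Ω

The fraction through R_A equals R_B/(R_A+R_B).
With f = 0.8192, R_B = R_A · f/(1−f) = 53.3 × 4.531 = 241.5 Ω.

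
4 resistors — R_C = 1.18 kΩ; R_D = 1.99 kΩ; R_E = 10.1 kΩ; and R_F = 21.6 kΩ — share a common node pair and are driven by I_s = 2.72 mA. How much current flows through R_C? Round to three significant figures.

ΣG = 1/1.18 + 1/1.99 + 1/10.1 + 1/21.6 = 1.495.
Current divider: I(R_C) = I_s · G_k/ΣG = 2.72 × (0.8475/1.495) = 2.72 × 0.5668 = 1.542 mA.

I ≈ 1.54 mA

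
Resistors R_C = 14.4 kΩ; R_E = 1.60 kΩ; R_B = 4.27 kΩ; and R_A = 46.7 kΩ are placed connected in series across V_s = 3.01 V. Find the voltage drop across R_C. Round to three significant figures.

ΣR = 14.4 + 1.60 + 4.27 + 46.7 = 66.97 kΩ.
Voltage divider: V = V_s · (14.40 / 66.97) = 3.01 × 0.2150 = 0.6472 V.

V ≈ 0.647 V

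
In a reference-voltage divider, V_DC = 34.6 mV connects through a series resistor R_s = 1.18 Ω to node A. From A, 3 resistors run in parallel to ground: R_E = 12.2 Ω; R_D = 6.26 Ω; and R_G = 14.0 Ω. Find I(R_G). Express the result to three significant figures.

Equivalent of the parallel group: R_p = 3.193 Ω.
V_A = 34.6 × 3.193/4.373 = 25.26 mV.
I(R_G) = V_A / R_G = 25.26/14.0 = 1.805 mA.
(Equivalently: I_total = 7.911 mA, then current-divider fraction G_k/ΣG = 0.2281.)

I ≈ 1.80 mA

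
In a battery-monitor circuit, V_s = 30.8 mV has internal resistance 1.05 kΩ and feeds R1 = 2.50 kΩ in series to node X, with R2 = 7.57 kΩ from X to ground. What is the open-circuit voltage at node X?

R1' = 1.05 + 2.50 = 3.550 kΩ (source resistance + R1).
Open-circuit (no load on X): V_th = V_s · R2/(R1' + R2) = 30.8 × 7.57/(3.550 + 7.57) = 20.97 mV.

V_th ≈ 21.0 mV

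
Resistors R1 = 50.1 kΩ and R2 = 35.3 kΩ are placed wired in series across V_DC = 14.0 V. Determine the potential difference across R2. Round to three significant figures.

V ≈ 5.79 V

Series total: ΣR = 50.1 + 35.3 = 85.40 kΩ.
V = V_DC · R/ΣR = 14.0 × 0.4133 = 5.787 V.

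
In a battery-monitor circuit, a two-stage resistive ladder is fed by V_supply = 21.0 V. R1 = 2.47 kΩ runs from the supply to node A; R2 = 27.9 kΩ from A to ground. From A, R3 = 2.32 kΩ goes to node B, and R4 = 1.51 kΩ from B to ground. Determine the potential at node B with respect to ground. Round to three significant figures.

V_B ≈ 4.78 V

The second stage (R3 + R4 = 3.830 kΩ) loads node A in parallel with R2.
Effective lower resistance at A: R2 ‖ 3.830 = 3.368 kΩ.
So V_A = 21.0 × 0.5769 = 12.11 V.
Then the unloaded second divider: V_B = V_A × R4/(R3+R4) = 12.11 × 0.3943 = 4.776 V.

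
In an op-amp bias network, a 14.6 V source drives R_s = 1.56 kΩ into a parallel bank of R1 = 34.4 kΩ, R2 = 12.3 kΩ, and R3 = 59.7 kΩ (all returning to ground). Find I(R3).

Equivalent of the parallel group: R_p = 7.867 kΩ.
V_A by voltage divider: V_A = 14.6 × 7.867/(1.56 + 7.867) = 12.18 V.
I(R3) = V_A / R3 = 12.18/59.7 = 0.2041 mA.

I ≈ 0.204 mA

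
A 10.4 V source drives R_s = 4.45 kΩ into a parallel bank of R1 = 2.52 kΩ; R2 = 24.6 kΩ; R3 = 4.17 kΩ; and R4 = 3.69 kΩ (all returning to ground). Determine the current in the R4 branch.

I ≈ 0.540 mA

Parallel bank: R_p = 1/(1/2.52 + 1/24.6 + 1/4.17 + 1/3.69) = 1.055 kΩ.
V_A by voltage divider: V_A = 10.4 × 1.055/(4.45 + 1.055) = 1.992 V.
Branch current I = V_A/R4 = 1.992/3.69 = 0.5399 mA.
(Equivalently: I_total = 1.889 mA, then current-divider fraction G_k/ΣG = 0.2858.)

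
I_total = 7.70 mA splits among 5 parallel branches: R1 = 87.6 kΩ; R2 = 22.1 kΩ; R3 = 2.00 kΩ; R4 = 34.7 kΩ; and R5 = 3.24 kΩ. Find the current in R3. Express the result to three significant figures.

Conductances: ΣG = 1/87.6 + 1/22.1 + 1/2.00 + 1/34.7 + 1/3.24 = 0.8941 (1/kΩ).
Current divider: I(R3) = I_total · G_k/ΣG = 7.70 × (0.5000/0.8941) = 7.70 × 0.5592 = 4.306 mA.

I ≈ 4.31 mA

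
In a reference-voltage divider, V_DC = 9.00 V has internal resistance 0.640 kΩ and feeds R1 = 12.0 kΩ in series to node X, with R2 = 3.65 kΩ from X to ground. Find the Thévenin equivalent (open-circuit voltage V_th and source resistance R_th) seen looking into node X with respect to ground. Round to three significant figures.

V_th ≈ 2.02 V, R_th ≈ 2.83 kΩ

R1' = 0.640 + 12.0 = 12.64 kΩ (source resistance + R1).
With X open, the divider is unloaded: V_th = 9.00 × 3.65/16.29 = 2.017 V.
With V_DC suppressed (replaced by a short), R_th = R1' ‖ R2 = (12.64 × 3.65)/(12.64 + 3.65) = 2.832 kΩ.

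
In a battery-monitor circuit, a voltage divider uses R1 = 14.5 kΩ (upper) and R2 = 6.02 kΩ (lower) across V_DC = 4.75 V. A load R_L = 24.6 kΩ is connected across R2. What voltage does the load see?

V_out ≈ 1.19 V

The load sits in parallel with R2, giving an effective lower resistance R2' = R2·R_L/(R2+R_L) = 4.836 kΩ.
Now apply the divider: V_out = 4.75 × 0.2501 = 1.188 V.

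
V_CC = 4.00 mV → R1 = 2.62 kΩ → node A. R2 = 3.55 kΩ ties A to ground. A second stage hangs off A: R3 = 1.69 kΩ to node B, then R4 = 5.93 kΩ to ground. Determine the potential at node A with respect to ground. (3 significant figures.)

Looking into the second stage from A: R3 + R4 = 7.620 kΩ appears in parallel with R2.
R2 ‖ (R3+R4) = 2.422 kΩ.
First divider: V_A = V_CC · 2.422/(2.62 + 2.422) = 1.921 mV.

V_A ≈ 1.92 mV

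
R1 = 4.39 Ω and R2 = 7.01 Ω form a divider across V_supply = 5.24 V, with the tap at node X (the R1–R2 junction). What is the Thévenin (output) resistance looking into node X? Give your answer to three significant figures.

Zeroing V_supply shorts the top of R1 to ground, so R_th = R1 ‖ R2 = 2.699 Ω.

R_th ≈ 2.70 Ω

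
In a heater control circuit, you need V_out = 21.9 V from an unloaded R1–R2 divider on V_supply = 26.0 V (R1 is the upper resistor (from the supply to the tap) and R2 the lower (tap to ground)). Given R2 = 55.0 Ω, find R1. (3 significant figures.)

R1 ≈ 10.3 Ω

V_out/V_supply = R2/(R1+R2) = 0.8423.
R1 = R2·(1/k − 1) = 55.0 × 0.1872 = 10.30 Ω.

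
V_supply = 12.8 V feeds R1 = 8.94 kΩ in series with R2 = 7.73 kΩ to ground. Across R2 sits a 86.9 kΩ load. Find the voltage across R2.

First combine the lower leg with the load: R2 ‖ R_L = 7.099 kΩ.
Then V_out = V_supply · R2'/(R1 + R2') = 12.8 × 7.099/16.04 = 5.665 V.

V_out ≈ 5.67 V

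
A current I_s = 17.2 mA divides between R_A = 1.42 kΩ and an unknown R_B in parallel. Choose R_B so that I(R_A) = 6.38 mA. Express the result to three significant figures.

R_B ≈ 0.837 kΩ

Two-branch current divider: I_A = I_s · R_B/(R_A + R_B).
6.38/17.2 = R_B/(R_A + R_B) → R_B = R_A · (0.3709)/(1 − 0.3709) = 1.42 × 0.5896 = 0.8373 kΩ.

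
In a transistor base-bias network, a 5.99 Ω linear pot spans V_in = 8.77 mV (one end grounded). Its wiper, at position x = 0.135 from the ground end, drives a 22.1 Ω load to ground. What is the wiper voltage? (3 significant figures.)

The pot divides into 5.181 Ω above the wiper and 0.8087 Ω below.
Lower segment in parallel with the load: 0.8087 ‖ 22.1 = 0.7801 Ω.
V_out = 8.77 × 0.7801/(5.181 + 0.7801) = 1.148 mV.
(Unloaded: V_out = x·V_in = 1.18 mV.)

V_out ≈ 1.15 mV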